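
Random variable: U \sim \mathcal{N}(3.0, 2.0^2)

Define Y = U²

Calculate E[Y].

E[U²] = Var(U) + (E[U])² = 4 + 9 = 13

13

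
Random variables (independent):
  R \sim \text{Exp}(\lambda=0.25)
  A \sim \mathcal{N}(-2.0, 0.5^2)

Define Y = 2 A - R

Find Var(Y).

For independent RVs: Var(aX + bY) = a²Var(X) + b²Var(Y)
Var(R) = 16
Var(A) = 0.25
Var(Y) = (-1)²*16 + 2²*0.25
= 1*16 + 4*0.25 = 17

17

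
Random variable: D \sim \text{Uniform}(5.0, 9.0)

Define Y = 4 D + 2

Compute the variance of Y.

For Y = aD + b: Var(Y) = a² * Var(D)
Var(D) = (9 - 5)^2/12 = 1.3333333
Var(Y) = 4² * 1.3333333 = 16 * 1.3333333 = 21.333333

21.333333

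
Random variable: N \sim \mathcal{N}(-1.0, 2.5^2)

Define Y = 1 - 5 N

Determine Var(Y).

For Y = aN + b: Var(Y) = a² * Var(N)
Var(N) = 2.5^2 = 6.25
Var(Y) = (-5)² * 6.25 = 25 * 6.25 = 156.25

156.25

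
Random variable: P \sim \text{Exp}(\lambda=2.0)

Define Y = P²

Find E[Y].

Using E[X²] = Var(X) + (E[X])²:
E[P] = 0.5
Var(P) = 1/2.0^2 = 0.25
E[P²] = 0.25 + 0.5² = 0.25 + 0.25 = 0.5

0.5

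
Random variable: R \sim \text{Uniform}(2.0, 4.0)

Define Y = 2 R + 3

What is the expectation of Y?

For Y = 2R + 3:
E[Y] = 2 * E[R] + 3
E[R] = (2 + 4)/2 = 3
E[Y] = 2 * 3 + 3 = 9

9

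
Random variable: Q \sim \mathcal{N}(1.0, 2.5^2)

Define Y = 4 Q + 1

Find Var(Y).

For Y = aQ + b: Var(Y) = a² * Var(Q)
Var(Q) = 2.5^2 = 6.25
Var(Y) = 4² * 6.25 = 16 * 6.25 = 100

100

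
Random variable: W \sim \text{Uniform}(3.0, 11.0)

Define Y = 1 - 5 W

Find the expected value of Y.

For Y = -5W + 1:
E[Y] = -5 * E[W] + 1
E[W] = (3 + 11)/2 = 7
E[Y] = -5 * 7 + 1 = -34

-34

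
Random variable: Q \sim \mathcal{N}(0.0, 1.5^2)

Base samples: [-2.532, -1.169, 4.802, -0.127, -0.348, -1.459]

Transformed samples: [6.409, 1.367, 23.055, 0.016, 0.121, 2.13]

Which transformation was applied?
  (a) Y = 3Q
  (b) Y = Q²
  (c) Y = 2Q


Checking option (b) Y = Q²:
  Q = -2.532 -> Y = 6.409 ✓
  Q = -1.169 -> Y = 1.367 ✓
  Q = 4.802 -> Y = 23.055 ✓
All samples match this transformation.

(b) Q²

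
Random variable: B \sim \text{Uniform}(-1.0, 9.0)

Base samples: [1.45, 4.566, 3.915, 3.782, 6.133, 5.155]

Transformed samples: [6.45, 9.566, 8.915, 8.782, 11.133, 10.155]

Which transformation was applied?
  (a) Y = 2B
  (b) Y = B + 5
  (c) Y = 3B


Checking option (b) Y = B + 5:
  B = 1.45 -> Y = 6.45 ✓
  B = 4.566 -> Y = 9.566 ✓
  B = 3.915 -> Y = 8.915 ✓
All samples match this transformation.

(b) B + 5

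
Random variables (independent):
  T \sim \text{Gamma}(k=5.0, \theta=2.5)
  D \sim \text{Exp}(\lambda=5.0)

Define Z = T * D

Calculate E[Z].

For independent RVs: E[XY] = E[X]*E[Y]
E[T] = 12.5
E[D] = 0.2
E[Z] = 12.5 * 0.2 = 2.5

2.5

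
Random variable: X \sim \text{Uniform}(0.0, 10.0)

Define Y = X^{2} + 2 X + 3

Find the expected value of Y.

E[Y] = 1*E[X²] + 2*E[X] + 3
E[X] = 5
E[X²] = Var(X) + (E[X])² = 8.3333333 + 25 = 33.333333
E[Y] = 1*33.333333 + 2*5 + 3 = 46.333333

46.333333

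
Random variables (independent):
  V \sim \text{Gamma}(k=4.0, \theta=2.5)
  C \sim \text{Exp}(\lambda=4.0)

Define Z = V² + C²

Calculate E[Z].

E[Z] = E[V²] + E[C²]
E[V²] = Var(V) + E[V]² = 25 + 100 = 125
E[C²] = Var(C) + E[C]² = 0.0625 + 0.0625 = 0.125
E[Z] = 125 + 0.125 = 125.125

125.125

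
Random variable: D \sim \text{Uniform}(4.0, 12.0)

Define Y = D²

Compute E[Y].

E[D²] = Var(D) + (E[D])² = 5.3333333 + 64 = 69.333333

69.333333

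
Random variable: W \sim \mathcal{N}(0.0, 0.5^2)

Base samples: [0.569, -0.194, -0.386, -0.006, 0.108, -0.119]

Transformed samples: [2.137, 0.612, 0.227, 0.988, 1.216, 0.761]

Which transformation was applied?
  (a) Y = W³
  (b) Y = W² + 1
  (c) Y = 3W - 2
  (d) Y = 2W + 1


Checking option (d) Y = 2W + 1:
  W = 0.569 -> Y = 2.137 ✓
  W = -0.194 -> Y = 0.612 ✓
  W = -0.386 -> Y = 0.227 ✓
All samples match this transformation.

(d) 2W + 1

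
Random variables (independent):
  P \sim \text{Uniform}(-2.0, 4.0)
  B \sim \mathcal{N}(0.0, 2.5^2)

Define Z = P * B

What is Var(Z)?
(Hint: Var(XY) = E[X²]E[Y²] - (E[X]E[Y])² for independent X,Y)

Var(XY) = E[X²]E[Y²] - (E[X]E[Y])²
E[P] = 1, Var(P) = 3
E[B] = 0, Var(B) = 6.25
E[P²] = 3 + 1² = 4
E[B²] = 6.25 + 0² = 6.25
Var(Z) = 4*6.25 - (1*0)²
= 25 - 0 = 25

25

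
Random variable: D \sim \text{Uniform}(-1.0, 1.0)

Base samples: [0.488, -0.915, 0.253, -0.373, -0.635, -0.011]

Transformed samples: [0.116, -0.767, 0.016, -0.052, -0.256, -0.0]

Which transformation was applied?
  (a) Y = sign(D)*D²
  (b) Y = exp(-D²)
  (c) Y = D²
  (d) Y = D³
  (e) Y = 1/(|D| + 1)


Checking option (d) Y = D³:
  D = 0.488 -> Y = 0.116 ✓
  D = -0.915 -> Y = -0.767 ✓
  D = 0.253 -> Y = 0.016 ✓
All samples match this transformation.

(d) D³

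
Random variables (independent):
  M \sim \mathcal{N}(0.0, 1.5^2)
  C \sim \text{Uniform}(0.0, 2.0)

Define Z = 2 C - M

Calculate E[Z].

E[Z] = -1*E[M] + 2*E[C]
E[M] = 0
E[C] = 1
E[Z] = -1*0 + 2*1 = 2

2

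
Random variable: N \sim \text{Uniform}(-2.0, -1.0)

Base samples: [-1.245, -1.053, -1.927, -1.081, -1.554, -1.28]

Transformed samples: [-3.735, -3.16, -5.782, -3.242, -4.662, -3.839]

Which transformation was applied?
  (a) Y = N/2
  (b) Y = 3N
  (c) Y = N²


Checking option (b) Y = 3N:
  N = -1.245 -> Y = -3.735 ✓
  N = -1.053 -> Y = -3.16 ✓
  N = -1.927 -> Y = -5.782 ✓
All samples match this transformation.

(b) 3N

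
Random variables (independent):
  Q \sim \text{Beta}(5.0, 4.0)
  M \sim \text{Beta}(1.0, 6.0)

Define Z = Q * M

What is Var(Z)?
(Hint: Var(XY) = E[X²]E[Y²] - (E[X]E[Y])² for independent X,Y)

Var(XY) = E[X²]E[Y²] - (E[X]E[Y])²
E[Q] = 0.55555556, Var(Q) = 0.024691358
E[M] = 0.14285714, Var(M) = 0.015306122
E[Q²] = 0.024691358 + 0.55555556² = 0.33333333
E[M²] = 0.015306122 + 0.14285714² = 0.035714286
Var(Z) = 0.33333333*0.035714286 - (0.55555556*0.14285714)²
= 0.011904762 - 0.0062988158 = 0.0056059461

0.0056059461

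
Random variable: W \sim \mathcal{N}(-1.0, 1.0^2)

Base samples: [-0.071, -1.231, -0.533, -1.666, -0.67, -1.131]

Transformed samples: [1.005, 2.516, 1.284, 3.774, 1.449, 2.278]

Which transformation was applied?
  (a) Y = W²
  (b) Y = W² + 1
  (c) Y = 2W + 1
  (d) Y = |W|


Checking option (b) Y = W² + 1:
  W = -0.071 -> Y = 1.005 ✓
  W = -1.231 -> Y = 2.516 ✓
  W = -0.533 -> Y = 1.284 ✓
All samples match this transformation.

(b) W² + 1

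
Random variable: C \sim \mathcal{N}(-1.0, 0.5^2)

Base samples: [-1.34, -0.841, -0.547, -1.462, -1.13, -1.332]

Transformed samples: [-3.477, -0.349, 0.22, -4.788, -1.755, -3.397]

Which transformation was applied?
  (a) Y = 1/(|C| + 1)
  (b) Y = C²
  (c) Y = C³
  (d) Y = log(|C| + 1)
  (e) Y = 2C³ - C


Checking option (e) Y = 2C³ - C:
  C = -1.34 -> Y = -3.477 ✓
  C = -0.841 -> Y = -0.349 ✓
  C = -0.547 -> Y = 0.22 ✓
All samples match this transformation.

(e) 2C³ - C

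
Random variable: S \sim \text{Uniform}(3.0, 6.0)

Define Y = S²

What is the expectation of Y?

E[S²] = Var(S) + (E[S])² = 0.75 + 20.25 = 21

21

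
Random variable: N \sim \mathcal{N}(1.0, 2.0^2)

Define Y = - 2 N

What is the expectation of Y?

For Y = -2N:
E[Y] = -2 * E[N]
E[N] = 1.0 = 1
E[Y] = -2 * 1 = -2

-2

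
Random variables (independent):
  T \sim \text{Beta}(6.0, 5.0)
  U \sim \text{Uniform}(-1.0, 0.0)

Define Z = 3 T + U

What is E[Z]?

E[Z] = 3*E[T] + 1*E[U]
E[T] = 0.54545455
E[U] = -0.5
E[Z] = 3*0.54545455 + 1*(-0.5) = 1.1363636

1.1363636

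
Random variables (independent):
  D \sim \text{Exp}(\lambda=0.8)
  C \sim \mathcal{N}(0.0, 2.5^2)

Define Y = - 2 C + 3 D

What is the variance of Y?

For independent RVs: Var(aX + bY) = a²Var(X) + b²Var(Y)
Var(D) = 1.5625
Var(C) = 6.25
Var(Y) = 3²*1.5625 + (-2)²*6.25
= 9*1.5625 + 4*6.25 = 39.0625

39.0625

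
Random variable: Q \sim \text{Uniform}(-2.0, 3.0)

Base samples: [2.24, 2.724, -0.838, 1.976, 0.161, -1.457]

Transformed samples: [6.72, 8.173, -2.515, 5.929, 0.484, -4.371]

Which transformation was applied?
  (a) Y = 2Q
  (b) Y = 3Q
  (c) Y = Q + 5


Checking option (b) Y = 3Q:
  Q = 2.24 -> Y = 6.72 ✓
  Q = 2.724 -> Y = 8.173 ✓
  Q = -0.838 -> Y = -2.515 ✓
All samples match this transformation.

(b) 3Q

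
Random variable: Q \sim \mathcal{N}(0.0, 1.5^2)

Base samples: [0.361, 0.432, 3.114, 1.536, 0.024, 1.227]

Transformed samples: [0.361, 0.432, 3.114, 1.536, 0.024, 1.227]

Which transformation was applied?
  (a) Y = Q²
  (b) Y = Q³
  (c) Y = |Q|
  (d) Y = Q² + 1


Checking option (c) Y = |Q|:
  Q = 0.361 -> Y = 0.361 ✓
  Q = 0.432 -> Y = 0.432 ✓
  Q = 3.114 -> Y = 3.114 ✓
All samples match this transformation.

(c) |Q|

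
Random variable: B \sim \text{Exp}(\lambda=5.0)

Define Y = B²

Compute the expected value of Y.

E[B²] = Var(B) + (E[B])² = 0.04 + 0.04 = 0.08

0.08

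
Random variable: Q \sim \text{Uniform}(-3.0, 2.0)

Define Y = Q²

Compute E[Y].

Using E[X²] = Var(X) + (E[X])²:
E[Q] = -0.5
Var(Q) = (2 + 3)^2/12 = 2.0833333
E[Q²] = 2.0833333 + (-0.5)² = 2.0833333 + 0.25 = 2.3333333

2.3333333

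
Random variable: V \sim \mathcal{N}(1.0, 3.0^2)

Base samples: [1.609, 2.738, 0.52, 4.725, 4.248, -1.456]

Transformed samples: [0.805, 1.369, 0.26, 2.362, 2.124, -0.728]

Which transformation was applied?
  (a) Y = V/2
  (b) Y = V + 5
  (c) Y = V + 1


Checking option (a) Y = V/2:
  V = 1.609 -> Y = 0.805 ✓
  V = 2.738 -> Y = 1.369 ✓
  V = 0.52 -> Y = 0.26 ✓
All samples match this transformation.

(a) V/2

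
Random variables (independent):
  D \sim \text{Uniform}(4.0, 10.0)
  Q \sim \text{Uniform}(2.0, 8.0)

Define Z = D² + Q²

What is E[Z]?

E[Z] = E[D²] + E[Q²]
E[D²] = Var(D) + E[D]² = 3 + 49 = 52
E[Q²] = Var(Q) + E[Q]² = 3 + 25 = 28
E[Z] = 52 + 28 = 80

80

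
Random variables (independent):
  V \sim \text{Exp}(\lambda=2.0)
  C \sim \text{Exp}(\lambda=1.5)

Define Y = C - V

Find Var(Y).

For independent RVs: Var(aX + bY) = a²Var(X) + b²Var(Y)
Var(V) = 0.25
Var(C) = 0.44444444
Var(Y) = (-1)²*0.25 + 1²*0.44444444
= 1*0.25 + 1*0.44444444 = 0.69444444

0.69444444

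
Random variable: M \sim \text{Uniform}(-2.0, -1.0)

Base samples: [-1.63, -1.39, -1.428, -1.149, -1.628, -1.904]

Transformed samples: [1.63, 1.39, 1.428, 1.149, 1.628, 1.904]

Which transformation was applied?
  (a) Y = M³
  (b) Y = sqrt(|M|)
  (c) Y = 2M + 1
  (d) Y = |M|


Checking option (d) Y = |M|:
  M = -1.63 -> Y = 1.63 ✓
  M = -1.39 -> Y = 1.39 ✓
  M = -1.428 -> Y = 1.428 ✓
All samples match this transformation.

(d) |M|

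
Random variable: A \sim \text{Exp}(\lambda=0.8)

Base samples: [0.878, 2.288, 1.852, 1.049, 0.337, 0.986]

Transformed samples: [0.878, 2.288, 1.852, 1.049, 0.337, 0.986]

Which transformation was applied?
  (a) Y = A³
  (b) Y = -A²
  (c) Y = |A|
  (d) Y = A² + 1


Checking option (c) Y = |A|:
  A = 0.878 -> Y = 0.878 ✓
  A = 2.288 -> Y = 2.288 ✓
  A = 1.852 -> Y = 1.852 ✓
All samples match this transformation.

(c) |A|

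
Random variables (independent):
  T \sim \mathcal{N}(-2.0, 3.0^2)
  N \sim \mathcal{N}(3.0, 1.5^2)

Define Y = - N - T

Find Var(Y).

For independent RVs: Var(aX + bY) = a²Var(X) + b²Var(Y)
Var(T) = 9
Var(N) = 2.25
Var(Y) = (-1)²*9 + (-1)²*2.25
= 1*9 + 1*2.25 = 11.25

11.25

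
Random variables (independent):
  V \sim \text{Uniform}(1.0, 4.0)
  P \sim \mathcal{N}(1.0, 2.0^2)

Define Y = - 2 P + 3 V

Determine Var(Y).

For independent RVs: Var(aX + bY) = a²Var(X) + b²Var(Y)
Var(V) = 0.75
Var(P) = 4
Var(Y) = 3²*0.75 + (-2)²*4
= 9*0.75 + 4*4 = 22.75

22.75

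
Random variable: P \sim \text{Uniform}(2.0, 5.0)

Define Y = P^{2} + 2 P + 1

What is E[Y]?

E[Y] = 1*E[P²] + 2*E[P] + 1
E[P] = 3.5
E[P²] = Var(P) + (E[P])² = 0.75 + 12.25 = 13
E[Y] = 1*13 + 2*3.5 + 1 = 21

21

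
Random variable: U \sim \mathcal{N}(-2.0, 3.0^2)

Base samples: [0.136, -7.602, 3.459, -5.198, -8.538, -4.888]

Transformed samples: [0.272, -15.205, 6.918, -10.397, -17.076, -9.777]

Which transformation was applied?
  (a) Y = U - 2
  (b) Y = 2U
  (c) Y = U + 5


Checking option (b) Y = 2U:
  U = 0.136 -> Y = 0.272 ✓
  U = -7.602 -> Y = -15.205 ✓
  U = 3.459 -> Y = 6.918 ✓
All samples match this transformation.

(b) 2U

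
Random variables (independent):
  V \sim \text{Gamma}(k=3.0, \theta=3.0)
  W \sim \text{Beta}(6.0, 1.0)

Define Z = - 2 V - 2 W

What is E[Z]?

E[Z] = -2*E[V] - 2*E[W]
E[V] = 9
E[W] = 0.85714286
E[Z] = -2*9 - 2*0.85714286 = -19.714286

-19.714286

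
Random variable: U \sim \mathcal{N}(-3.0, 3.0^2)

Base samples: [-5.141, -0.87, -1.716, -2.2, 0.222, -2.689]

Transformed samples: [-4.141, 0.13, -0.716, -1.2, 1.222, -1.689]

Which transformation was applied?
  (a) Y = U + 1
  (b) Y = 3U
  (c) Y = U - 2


Checking option (a) Y = U + 1:
  U = -5.141 -> Y = -4.141 ✓
  U = -0.87 -> Y = 0.13 ✓
  U = -1.716 -> Y = -0.716 ✓
All samples match this transformation.

(a) U + 1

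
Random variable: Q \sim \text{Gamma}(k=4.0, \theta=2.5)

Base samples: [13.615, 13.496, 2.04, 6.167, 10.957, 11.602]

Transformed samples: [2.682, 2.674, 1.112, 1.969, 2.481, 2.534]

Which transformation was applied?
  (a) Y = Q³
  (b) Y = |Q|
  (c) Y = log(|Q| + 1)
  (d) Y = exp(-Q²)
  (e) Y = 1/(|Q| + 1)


Checking option (c) Y = log(|Q| + 1):
  Q = 13.615 -> Y = 2.682 ✓
  Q = 13.496 -> Y = 2.674 ✓
  Q = 2.04 -> Y = 1.112 ✓
All samples match this transformation.

(c) log(|Q| + 1)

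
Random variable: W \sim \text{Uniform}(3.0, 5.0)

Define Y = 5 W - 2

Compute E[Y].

For Y = 5W - 2:
E[Y] = 5 * E[W] - 2
E[W] = (3 + 5)/2 = 4
E[Y] = 5 * 4 - 2 = 18

18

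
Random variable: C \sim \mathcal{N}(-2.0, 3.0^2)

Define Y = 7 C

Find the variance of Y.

For Y = aC + b: Var(Y) = a² * Var(C)
Var(C) = 3.0^2 = 9
Var(Y) = 7² * 9 = 49 * 9 = 441

441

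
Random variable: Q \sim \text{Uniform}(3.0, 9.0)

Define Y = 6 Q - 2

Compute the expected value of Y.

For Y = 6Q - 2:
E[Y] = 6 * E[Q] - 2
E[Q] = (3 + 9)/2 = 6
E[Y] = 6 * 6 - 2 = 34

34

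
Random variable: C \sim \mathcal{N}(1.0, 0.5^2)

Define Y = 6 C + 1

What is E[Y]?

For Y = 6C + 1:
E[Y] = 6 * E[C] + 1
E[C] = 1.0 = 1
E[Y] = 6 * 1 + 1 = 7

7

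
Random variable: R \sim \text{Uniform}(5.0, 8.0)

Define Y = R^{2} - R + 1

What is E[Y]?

E[Y] = 1*E[R²] - 1*E[R] + 1
E[R] = 6.5
E[R²] = Var(R) + (E[R])² = 0.75 + 42.25 = 43
E[Y] = 1*43 - 1*6.5 + 1 = 37.5

37.5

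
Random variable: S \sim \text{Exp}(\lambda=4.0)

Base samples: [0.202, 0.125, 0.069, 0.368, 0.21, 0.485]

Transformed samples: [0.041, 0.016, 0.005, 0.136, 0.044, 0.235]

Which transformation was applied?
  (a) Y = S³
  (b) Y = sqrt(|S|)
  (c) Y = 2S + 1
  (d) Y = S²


Checking option (d) Y = S²:
  S = 0.202 -> Y = 0.041 ✓
  S = 0.125 -> Y = 0.016 ✓
  S = 0.069 -> Y = 0.005 ✓
All samples match this transformation.

(d) S²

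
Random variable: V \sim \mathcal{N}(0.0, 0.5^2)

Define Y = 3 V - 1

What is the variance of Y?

For Y = aV + b: Var(Y) = a² * Var(V)
Var(V) = 0.5^2 = 0.25
Var(Y) = 3² * 0.25 = 9 * 0.25 = 2.25

2.25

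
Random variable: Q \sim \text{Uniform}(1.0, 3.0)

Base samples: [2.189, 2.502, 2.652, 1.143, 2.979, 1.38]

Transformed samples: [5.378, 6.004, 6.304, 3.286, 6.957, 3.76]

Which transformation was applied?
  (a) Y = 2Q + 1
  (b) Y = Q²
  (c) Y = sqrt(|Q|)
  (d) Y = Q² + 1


Checking option (a) Y = 2Q + 1:
  Q = 2.189 -> Y = 5.378 ✓
  Q = 2.502 -> Y = 6.004 ✓
  Q = 2.652 -> Y = 6.304 ✓
All samples match this transformation.

(a) 2Q + 1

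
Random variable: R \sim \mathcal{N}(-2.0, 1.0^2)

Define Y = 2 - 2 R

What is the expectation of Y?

For Y = -2R + 2:
E[Y] = -2 * E[R] + 2
E[R] = -2.0 = -2
E[Y] = -2 * (-2) + 2 = 6

6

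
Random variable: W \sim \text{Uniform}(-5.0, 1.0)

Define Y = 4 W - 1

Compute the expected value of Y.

For Y = 4W - 1:
E[Y] = 4 * E[W] - 1
E[W] = (-5 + 1)/2 = -2
E[Y] = 4 * (-2) - 1 = -9

-9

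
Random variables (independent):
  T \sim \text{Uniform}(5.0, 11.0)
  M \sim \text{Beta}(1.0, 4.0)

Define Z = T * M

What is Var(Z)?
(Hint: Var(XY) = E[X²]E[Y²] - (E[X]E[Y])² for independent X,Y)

Var(XY) = E[X²]E[Y²] - (E[X]E[Y])²
E[T] = 8, Var(T) = 3
E[M] = 0.2, Var(M) = 0.026666667
E[T²] = 3 + 8² = 67
E[M²] = 0.026666667 + 0.2² = 0.066666667
Var(Z) = 67*0.066666667 - (8*0.2)²
= 4.4666667 - 2.56 = 1.9066667

1.9066667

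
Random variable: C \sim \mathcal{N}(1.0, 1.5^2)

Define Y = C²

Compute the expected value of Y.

Using E[X²] = Var(X) + (E[X])²:
E[C] = 1
Var(C) = 1.5^2 = 2.25
E[C²] = 2.25 + 1² = 2.25 + 1 = 3.25

3.25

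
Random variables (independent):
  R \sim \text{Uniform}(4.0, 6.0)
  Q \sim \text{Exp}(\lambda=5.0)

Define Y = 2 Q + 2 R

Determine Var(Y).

For independent RVs: Var(aX + bY) = a²Var(X) + b²Var(Y)
Var(R) = 0.33333333
Var(Q) = 0.04
Var(Y) = 2²*0.33333333 + 2²*0.04
= 4*0.33333333 + 4*0.04 = 1.4933333

1.4933333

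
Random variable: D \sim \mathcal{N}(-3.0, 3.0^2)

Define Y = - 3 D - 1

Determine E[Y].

For Y = -3D - 1:
E[Y] = -3 * E[D] - 1
E[D] = -3.0 = -3
E[Y] = -3 * (-3) - 1 = 8

8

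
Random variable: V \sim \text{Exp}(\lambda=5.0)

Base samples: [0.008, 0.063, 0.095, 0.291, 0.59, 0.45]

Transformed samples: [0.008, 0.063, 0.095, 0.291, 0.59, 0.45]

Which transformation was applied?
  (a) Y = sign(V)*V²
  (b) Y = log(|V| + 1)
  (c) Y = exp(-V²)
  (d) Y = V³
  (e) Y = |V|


Checking option (e) Y = |V|:
  V = 0.008 -> Y = 0.008 ✓
  V = 0.063 -> Y = 0.063 ✓
  V = 0.095 -> Y = 0.095 ✓
All samples match this transformation.

(e) |V|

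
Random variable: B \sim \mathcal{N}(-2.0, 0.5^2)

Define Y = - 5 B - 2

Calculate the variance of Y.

For Y = aB + b: Var(Y) = a² * Var(B)
Var(B) = 0.5^2 = 0.25
Var(Y) = (-5)² * 0.25 = 25 * 0.25 = 6.25

6.25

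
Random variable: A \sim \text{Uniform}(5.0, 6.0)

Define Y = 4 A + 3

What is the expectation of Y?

For Y = 4A + 3:
E[Y] = 4 * E[A] + 3
E[A] = (5 + 6)/2 = 5.5
E[Y] = 4 * 5.5 + 3 = 25

25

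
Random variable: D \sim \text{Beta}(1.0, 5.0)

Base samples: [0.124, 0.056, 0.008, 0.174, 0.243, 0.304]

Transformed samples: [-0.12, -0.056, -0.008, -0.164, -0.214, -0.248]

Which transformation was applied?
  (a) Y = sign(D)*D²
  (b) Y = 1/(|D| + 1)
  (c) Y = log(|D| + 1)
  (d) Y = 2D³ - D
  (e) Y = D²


Checking option (d) Y = 2D³ - D:
  D = 0.124 -> Y = -0.12 ✓
  D = 0.056 -> Y = -0.056 ✓
  D = 0.008 -> Y = -0.008 ✓
All samples match this transformation.

(d) 2D³ - D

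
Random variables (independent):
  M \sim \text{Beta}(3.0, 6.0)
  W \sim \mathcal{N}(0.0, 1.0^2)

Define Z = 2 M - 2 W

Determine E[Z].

E[Z] = 2*E[M] - 2*E[W]
E[M] = 0.33333333
E[W] = 0
E[Z] = 2*0.33333333 - 2*0 = 0.66666667

0.66666667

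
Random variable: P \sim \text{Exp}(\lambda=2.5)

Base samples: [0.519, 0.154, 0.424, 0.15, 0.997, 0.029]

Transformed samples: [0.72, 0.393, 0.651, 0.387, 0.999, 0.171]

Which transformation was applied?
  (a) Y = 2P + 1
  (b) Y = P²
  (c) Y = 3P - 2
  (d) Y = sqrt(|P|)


Checking option (d) Y = sqrt(|P|):
  P = 0.519 -> Y = 0.72 ✓
  P = 0.154 -> Y = 0.393 ✓
  P = 0.424 -> Y = 0.651 ✓
All samples match this transformation.

(d) sqrt(|P|)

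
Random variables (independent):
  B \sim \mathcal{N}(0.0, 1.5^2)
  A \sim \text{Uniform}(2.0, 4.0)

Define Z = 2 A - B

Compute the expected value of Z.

E[Z] = -1*E[B] + 2*E[A]
E[B] = 0
E[A] = 3
E[Z] = -1*0 + 2*3 = 6

6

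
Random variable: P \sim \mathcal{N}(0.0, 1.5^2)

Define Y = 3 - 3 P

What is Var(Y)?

For Y = aP + b: Var(Y) = a² * Var(P)
Var(P) = 1.5^2 = 2.25
Var(Y) = (-3)² * 2.25 = 9 * 2.25 = 20.25

20.25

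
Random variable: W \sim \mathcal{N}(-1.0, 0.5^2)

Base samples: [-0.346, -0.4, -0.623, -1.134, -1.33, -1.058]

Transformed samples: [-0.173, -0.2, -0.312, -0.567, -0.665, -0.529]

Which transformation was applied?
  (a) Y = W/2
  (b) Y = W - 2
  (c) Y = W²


Checking option (a) Y = W/2:
  W = -0.346 -> Y = -0.173 ✓
  W = -0.4 -> Y = -0.2 ✓
  W = -0.623 -> Y = -0.312 ✓
All samples match this transformation.

(a) W/2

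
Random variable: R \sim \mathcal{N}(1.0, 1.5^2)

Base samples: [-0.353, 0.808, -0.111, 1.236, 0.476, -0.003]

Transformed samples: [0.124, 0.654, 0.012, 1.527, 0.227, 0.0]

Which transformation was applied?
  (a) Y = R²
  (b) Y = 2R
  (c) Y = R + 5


Checking option (a) Y = R²:
  R = -0.353 -> Y = 0.124 ✓
  R = 0.808 -> Y = 0.654 ✓
  R = -0.111 -> Y = 0.012 ✓
All samples match this transformation.

(a) R²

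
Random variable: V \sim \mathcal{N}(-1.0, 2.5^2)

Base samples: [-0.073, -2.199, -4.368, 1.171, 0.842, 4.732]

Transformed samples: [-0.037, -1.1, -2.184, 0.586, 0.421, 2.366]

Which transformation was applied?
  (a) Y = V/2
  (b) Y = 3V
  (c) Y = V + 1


Checking option (a) Y = V/2:
  V = -0.073 -> Y = -0.037 ✓
  V = -2.199 -> Y = -1.1 ✓
  V = -4.368 -> Y = -2.184 ✓
All samples match this transformation.

(a) V/2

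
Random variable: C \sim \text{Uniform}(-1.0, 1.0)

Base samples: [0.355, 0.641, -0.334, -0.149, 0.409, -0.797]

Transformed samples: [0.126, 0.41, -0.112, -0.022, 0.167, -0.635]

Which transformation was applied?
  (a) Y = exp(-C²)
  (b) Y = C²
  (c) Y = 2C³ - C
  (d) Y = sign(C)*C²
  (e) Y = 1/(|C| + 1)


Checking option (d) Y = sign(C)*C²:
  C = 0.355 -> Y = 0.126 ✓
  C = 0.641 -> Y = 0.41 ✓
  C = -0.334 -> Y = -0.112 ✓
All samples match this transformation.

(d) sign(C)*C²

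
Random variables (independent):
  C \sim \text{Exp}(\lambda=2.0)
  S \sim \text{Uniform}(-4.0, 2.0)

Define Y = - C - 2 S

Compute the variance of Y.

For independent RVs: Var(aX + bY) = a²Var(X) + b²Var(Y)
Var(C) = 0.25
Var(S) = 3
Var(Y) = (-1)²*0.25 + (-2)²*3
= 1*0.25 + 4*3 = 12.25

12.25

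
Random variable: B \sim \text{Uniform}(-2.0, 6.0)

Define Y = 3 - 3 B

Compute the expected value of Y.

For Y = -3B + 3:
E[Y] = -3 * E[B] + 3
E[B] = (-2 + 6)/2 = 2
E[Y] = -3 * 2 + 3 = -3

-3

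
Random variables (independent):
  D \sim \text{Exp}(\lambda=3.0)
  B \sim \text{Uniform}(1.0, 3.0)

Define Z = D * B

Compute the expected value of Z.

For independent RVs: E[XY] = E[X]*E[Y]
E[D] = 0.33333333
E[B] = 2
E[Z] = 0.33333333 * 2 = 0.66666667

0.66666667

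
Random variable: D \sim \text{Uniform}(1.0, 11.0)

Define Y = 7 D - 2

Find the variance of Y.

For Y = aD + b: Var(Y) = a² * Var(D)
Var(D) = (11 - 1)^2/12 = 8.3333333
Var(Y) = 7² * 8.3333333 = 49 * 8.3333333 = 408.33333

408.33333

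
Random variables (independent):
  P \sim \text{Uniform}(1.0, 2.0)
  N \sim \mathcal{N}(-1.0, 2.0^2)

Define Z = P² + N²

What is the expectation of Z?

E[Z] = E[P²] + E[N²]
E[P²] = Var(P) + E[P]² = 0.083333333 + 2.25 = 2.3333333
E[N²] = Var(N) + E[N]² = 4 + 1 = 5
E[Z] = 2.3333333 + 5 = 7.3333333

7.3333333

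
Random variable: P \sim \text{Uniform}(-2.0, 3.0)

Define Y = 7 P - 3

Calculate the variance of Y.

For Y = aP + b: Var(Y) = a² * Var(P)
Var(P) = (3 + 2)^2/12 = 2.0833333
Var(Y) = 7² * 2.0833333 = 49 * 2.0833333 = 102.08333

102.08333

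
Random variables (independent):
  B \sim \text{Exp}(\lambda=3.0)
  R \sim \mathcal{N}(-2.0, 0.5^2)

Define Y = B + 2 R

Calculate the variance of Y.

For independent RVs: Var(aX + bY) = a²Var(X) + b²Var(Y)
Var(B) = 0.11111111
Var(R) = 0.25
Var(Y) = 1²*0.11111111 + 2²*0.25
= 1*0.11111111 + 4*0.25 = 1.1111111

1.1111111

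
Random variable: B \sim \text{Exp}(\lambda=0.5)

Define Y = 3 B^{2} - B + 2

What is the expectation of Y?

E[Y] = 3*E[B²] - 1*E[B] + 2
E[B] = 2
E[B²] = Var(B) + (E[B])² = 4 + 4 = 8
E[Y] = 3*8 - 1*2 + 2 = 24

24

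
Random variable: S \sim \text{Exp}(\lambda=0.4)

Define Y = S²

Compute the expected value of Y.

E[S²] = Var(S) + (E[S])² = 6.25 + 6.25 = 12.5

12.5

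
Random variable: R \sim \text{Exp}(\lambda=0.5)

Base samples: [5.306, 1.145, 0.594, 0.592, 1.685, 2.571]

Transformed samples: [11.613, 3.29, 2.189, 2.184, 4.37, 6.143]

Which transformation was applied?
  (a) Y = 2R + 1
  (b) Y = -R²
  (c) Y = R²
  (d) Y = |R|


Checking option (a) Y = 2R + 1:
  R = 5.306 -> Y = 11.613 ✓
  R = 1.145 -> Y = 3.29 ✓
  R = 0.594 -> Y = 2.189 ✓
All samples match this transformation.

(a) 2R + 1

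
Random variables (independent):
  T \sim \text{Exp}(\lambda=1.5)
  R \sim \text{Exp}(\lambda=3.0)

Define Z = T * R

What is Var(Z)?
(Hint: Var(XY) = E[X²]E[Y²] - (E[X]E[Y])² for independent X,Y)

Var(XY) = E[X²]E[Y²] - (E[X]E[Y])²
E[T] = 0.66666667, Var(T) = 0.44444444
E[R] = 0.33333333, Var(R) = 0.11111111
E[T²] = 0.44444444 + 0.66666667² = 0.88888889
E[R²] = 0.11111111 + 0.33333333² = 0.22222222
Var(Z) = 0.88888889*0.22222222 - (0.66666667*0.33333333)²
= 0.19753086 - 0.049382716 = 0.14814815

0.14814815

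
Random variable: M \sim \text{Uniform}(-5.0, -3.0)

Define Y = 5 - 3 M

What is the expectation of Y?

For Y = -3M + 5:
E[Y] = -3 * E[M] + 5
E[M] = (-5 - 3)/2 = -4
E[Y] = -3 * (-4) + 5 = 17

17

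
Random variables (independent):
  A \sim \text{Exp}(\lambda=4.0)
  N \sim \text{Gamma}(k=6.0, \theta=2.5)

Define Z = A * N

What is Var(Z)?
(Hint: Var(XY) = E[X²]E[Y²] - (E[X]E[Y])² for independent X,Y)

Var(XY) = E[X²]E[Y²] - (E[X]E[Y])²
E[A] = 0.25, Var(A) = 0.0625
E[N] = 15, Var(N) = 37.5
E[A²] = 0.0625 + 0.25² = 0.125
E[N²] = 37.5 + 15² = 262.5
Var(Z) = 0.125*262.5 - (0.25*15)²
= 32.8125 - 14.0625 = 18.75

18.75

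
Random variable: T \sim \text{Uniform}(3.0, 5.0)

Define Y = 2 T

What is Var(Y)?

For Y = aT + b: Var(Y) = a² * Var(T)
Var(T) = (5 - 3)^2/12 = 0.33333333
Var(Y) = 2² * 0.33333333 = 4 * 0.33333333 = 1.3333333

1.3333333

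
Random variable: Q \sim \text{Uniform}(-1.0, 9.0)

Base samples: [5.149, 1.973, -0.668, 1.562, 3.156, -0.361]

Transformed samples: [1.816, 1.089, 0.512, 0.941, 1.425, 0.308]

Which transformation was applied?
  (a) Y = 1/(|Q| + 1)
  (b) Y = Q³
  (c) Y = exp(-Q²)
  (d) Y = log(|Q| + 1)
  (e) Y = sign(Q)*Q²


Checking option (d) Y = log(|Q| + 1):
  Q = 5.149 -> Y = 1.816 ✓
  Q = 1.973 -> Y = 1.089 ✓
  Q = -0.668 -> Y = 0.512 ✓
All samples match this transformation.

(d) log(|Q| + 1)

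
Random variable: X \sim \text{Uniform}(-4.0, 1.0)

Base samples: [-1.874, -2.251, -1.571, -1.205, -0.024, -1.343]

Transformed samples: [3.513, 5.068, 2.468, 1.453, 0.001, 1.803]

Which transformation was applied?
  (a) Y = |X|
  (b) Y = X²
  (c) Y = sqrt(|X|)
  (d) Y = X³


Checking option (b) Y = X²:
  X = -1.874 -> Y = 3.513 ✓
  X = -2.251 -> Y = 5.068 ✓
  X = -1.571 -> Y = 2.468 ✓
All samples match this transformation.

(b) X²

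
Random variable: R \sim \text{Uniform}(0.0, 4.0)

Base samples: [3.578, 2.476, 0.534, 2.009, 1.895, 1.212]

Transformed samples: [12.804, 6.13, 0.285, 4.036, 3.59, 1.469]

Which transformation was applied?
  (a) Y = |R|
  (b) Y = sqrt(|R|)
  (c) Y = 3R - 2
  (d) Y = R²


Checking option (d) Y = R²:
  R = 3.578 -> Y = 12.804 ✓
  R = 2.476 -> Y = 6.13 ✓
  R = 0.534 -> Y = 0.285 ✓
All samples match this transformation.

(d) R²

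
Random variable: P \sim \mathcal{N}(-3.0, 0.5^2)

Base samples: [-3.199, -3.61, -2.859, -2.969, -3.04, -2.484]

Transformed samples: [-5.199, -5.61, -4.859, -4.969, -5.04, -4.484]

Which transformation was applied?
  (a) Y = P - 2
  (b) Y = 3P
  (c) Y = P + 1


Checking option (a) Y = P - 2:
  P = -3.199 -> Y = -5.199 ✓
  P = -3.61 -> Y = -5.61 ✓
  P = -2.859 -> Y = -4.859 ✓
All samples match this transformation.

(a) P - 2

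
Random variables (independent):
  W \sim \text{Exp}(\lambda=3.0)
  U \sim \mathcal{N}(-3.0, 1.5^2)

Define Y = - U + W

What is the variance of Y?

For independent RVs: Var(aX + bY) = a²Var(X) + b²Var(Y)
Var(W) = 0.11111111
Var(U) = 2.25
Var(Y) = 1²*0.11111111 + (-1)²*2.25
= 1*0.11111111 + 1*2.25 = 2.3611111

2.3611111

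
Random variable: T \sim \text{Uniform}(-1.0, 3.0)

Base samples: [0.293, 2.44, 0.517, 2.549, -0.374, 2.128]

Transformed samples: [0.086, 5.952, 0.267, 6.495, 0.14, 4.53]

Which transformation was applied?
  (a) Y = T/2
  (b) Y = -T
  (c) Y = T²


Checking option (c) Y = T²:
  T = 0.293 -> Y = 0.086 ✓
  T = 2.44 -> Y = 5.952 ✓
  T = 0.517 -> Y = 0.267 ✓
All samples match this transformation.

(c) T²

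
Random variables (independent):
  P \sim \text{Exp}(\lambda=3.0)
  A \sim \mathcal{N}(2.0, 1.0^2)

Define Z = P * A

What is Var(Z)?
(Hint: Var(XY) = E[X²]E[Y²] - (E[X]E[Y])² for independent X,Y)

Var(XY) = E[X²]E[Y²] - (E[X]E[Y])²
E[P] = 0.33333333, Var(P) = 0.11111111
E[A] = 2, Var(A) = 1
E[P²] = 0.11111111 + 0.33333333² = 0.22222222
E[A²] = 1 + 2² = 5
Var(Z) = 0.22222222*5 - (0.33333333*2)²
= 1.1111111 - 0.44444444 = 0.66666667

0.66666667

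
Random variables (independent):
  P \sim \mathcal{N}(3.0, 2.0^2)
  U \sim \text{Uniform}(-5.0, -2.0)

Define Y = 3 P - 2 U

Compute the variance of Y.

For independent RVs: Var(aX + bY) = a²Var(X) + b²Var(Y)
Var(P) = 4
Var(U) = 0.75
Var(Y) = 3²*4 + (-2)²*0.75
= 9*4 + 4*0.75 = 39

39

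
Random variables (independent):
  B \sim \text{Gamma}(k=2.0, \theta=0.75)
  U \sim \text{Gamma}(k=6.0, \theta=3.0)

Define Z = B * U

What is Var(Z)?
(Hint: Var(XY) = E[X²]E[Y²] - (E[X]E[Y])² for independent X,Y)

Var(XY) = E[X²]E[Y²] - (E[X]E[Y])²
E[B] = 1.5, Var(B) = 1.125
E[U] = 18, Var(U) = 54
E[B²] = 1.125 + 1.5² = 3.375
E[U²] = 54 + 18² = 378
Var(Z) = 3.375*378 - (1.5*18)²
= 1275.75 - 729 = 546.75

546.75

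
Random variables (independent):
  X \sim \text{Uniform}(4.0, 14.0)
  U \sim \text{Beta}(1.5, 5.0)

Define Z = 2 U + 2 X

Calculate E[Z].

E[Z] = 2*E[X] + 2*E[U]
E[X] = 9
E[U] = 0.23076923
E[Z] = 2*9 + 2*0.23076923 = 18.461538

18.461538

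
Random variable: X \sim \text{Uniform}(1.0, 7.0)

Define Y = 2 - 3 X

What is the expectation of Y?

For Y = -3X + 2:
E[Y] = -3 * E[X] + 2
E[X] = (1 + 7)/2 = 4
E[Y] = -3 * 4 + 2 = -10

-10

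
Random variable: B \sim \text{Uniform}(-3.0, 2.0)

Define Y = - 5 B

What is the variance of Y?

For Y = aB + b: Var(Y) = a² * Var(B)
Var(B) = (2 + 3)^2/12 = 2.0833333
Var(Y) = (-5)² * 2.0833333 = 25 * 2.0833333 = 52.083333

52.083333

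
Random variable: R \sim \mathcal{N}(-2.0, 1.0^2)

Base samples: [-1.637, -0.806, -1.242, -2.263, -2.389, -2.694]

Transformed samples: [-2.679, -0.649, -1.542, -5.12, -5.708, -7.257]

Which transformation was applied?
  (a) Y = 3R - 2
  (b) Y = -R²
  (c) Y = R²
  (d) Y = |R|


Checking option (b) Y = -R²:
  R = -1.637 -> Y = -2.679 ✓
  R = -0.806 -> Y = -0.649 ✓
  R = -1.242 -> Y = -1.542 ✓
All samples match this transformation.

(b) -R²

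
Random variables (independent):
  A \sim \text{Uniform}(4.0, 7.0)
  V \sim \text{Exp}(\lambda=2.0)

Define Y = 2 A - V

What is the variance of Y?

For independent RVs: Var(aX + bY) = a²Var(X) + b²Var(Y)
Var(A) = 0.75
Var(V) = 0.25
Var(Y) = 2²*0.75 + (-1)²*0.25
= 4*0.75 + 1*0.25 = 3.25

3.25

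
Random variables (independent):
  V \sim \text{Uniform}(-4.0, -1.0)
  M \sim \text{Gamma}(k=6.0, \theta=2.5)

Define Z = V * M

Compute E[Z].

For independent RVs: E[XY] = E[X]*E[Y]
E[V] = -2.5
E[M] = 15
E[Z] = -2.5 * 15 = -37.5

-37.5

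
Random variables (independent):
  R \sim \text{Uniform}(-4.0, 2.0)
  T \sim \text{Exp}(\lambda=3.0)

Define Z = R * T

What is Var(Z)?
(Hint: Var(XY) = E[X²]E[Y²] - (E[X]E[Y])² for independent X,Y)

Var(XY) = E[X²]E[Y²] - (E[X]E[Y])²
E[R] = -1, Var(R) = 3
E[T] = 0.33333333, Var(T) = 0.11111111
E[R²] = 3 + (-1)² = 4
E[T²] = 0.11111111 + 0.33333333² = 0.22222222
Var(Z) = 4*0.22222222 - (-1*0.33333333)²
= 0.88888889 - 0.11111111 = 0.77777778

0.77777778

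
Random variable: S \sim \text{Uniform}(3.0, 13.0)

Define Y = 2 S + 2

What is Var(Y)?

For Y = aS + b: Var(Y) = a² * Var(S)
Var(S) = (13 - 3)^2/12 = 8.3333333
Var(Y) = 2² * 8.3333333 = 4 * 8.3333333 = 33.333333

33.333333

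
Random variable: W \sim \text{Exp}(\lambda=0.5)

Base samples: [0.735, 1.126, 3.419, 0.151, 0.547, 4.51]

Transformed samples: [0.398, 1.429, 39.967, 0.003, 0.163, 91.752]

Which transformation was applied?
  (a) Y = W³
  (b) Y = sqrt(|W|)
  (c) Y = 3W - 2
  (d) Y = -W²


Checking option (a) Y = W³:
  W = 0.735 -> Y = 0.398 ✓
  W = 1.126 -> Y = 1.429 ✓
  W = 3.419 -> Y = 39.967 ✓
All samples match this transformation.

(a) W³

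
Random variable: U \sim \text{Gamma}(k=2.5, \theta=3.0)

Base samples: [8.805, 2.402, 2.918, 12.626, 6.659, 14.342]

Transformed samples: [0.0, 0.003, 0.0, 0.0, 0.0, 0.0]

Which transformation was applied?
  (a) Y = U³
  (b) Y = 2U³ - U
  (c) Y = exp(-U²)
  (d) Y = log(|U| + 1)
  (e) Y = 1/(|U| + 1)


Checking option (c) Y = exp(-U²):
  U = 8.805 -> Y = 0.0 ✓
  U = 2.402 -> Y = 0.003 ✓
  U = 2.918 -> Y = 0.0 ✓
All samples match this transformation.

(c) exp(-U²)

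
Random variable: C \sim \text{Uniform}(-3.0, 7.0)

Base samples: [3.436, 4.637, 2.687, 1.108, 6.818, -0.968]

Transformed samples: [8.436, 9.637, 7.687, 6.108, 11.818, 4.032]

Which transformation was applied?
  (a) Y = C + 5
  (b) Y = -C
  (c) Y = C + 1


Checking option (a) Y = C + 5:
  C = 3.436 -> Y = 8.436 ✓
  C = 4.637 -> Y = 9.637 ✓
  C = 2.687 -> Y = 7.687 ✓
All samples match this transformation.

(a) C + 5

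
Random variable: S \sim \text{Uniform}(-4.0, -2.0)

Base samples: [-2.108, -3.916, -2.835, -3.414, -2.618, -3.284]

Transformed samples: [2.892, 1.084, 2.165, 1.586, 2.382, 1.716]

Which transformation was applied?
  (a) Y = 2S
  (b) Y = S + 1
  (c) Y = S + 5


Checking option (c) Y = S + 5:
  S = -2.108 -> Y = 2.892 ✓
  S = -3.916 -> Y = 1.084 ✓
  S = -2.835 -> Y = 2.165 ✓
All samples match this transformation.

(c) S + 5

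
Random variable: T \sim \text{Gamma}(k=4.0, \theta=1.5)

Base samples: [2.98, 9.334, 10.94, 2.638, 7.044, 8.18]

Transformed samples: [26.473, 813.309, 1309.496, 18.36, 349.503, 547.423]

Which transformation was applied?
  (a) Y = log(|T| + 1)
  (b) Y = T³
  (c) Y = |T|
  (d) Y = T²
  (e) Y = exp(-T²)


Checking option (b) Y = T³:
  T = 2.98 -> Y = 26.473 ✓
  T = 9.334 -> Y = 813.309 ✓
  T = 10.94 -> Y = 1309.496 ✓
All samples match this transformation.

(b) T³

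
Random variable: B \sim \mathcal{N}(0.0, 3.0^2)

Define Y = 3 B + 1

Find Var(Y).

For Y = aB + b: Var(Y) = a² * Var(B)
Var(B) = 3.0^2 = 9
Var(Y) = 3² * 9 = 9 * 9 = 81

81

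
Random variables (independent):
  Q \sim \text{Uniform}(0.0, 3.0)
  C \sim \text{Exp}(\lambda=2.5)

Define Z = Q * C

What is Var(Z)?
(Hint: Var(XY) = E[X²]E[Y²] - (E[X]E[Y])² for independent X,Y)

Var(XY) = E[X²]E[Y²] - (E[X]E[Y])²
E[Q] = 1.5, Var(Q) = 0.75
E[C] = 0.4, Var(C) = 0.16
E[Q²] = 0.75 + 1.5² = 3
E[C²] = 0.16 + 0.4² = 0.32
Var(Z) = 3*0.32 - (1.5*0.4)²
= 0.96 - 0.36 = 0.6

0.6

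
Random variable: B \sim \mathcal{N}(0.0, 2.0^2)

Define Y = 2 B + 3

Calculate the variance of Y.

For Y = aB + b: Var(Y) = a² * Var(B)
Var(B) = 2.0^2 = 4
Var(Y) = 2² * 4 = 4 * 4 = 16

16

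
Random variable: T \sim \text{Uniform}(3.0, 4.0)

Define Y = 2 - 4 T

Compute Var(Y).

For Y = aT + b: Var(Y) = a² * Var(T)
Var(T) = (4 - 3)^2/12 = 0.083333333
Var(Y) = (-4)² * 0.083333333 = 16 * 0.083333333 = 1.3333333

1.3333333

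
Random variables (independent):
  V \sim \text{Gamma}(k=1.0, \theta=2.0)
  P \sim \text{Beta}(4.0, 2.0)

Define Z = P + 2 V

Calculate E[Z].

E[Z] = 2*E[V] + 1*E[P]
E[V] = 2
E[P] = 0.66666667
E[Z] = 2*2 + 1*0.66666667 = 4.6666667

4.6666667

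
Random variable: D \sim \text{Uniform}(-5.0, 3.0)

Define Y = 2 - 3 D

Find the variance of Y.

For Y = aD + b: Var(Y) = a² * Var(D)
Var(D) = (3 + 5)^2/12 = 5.3333333
Var(Y) = (-3)² * 5.3333333 = 9 * 5.3333333 = 48

48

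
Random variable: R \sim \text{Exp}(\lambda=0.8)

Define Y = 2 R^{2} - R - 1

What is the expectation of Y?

E[Y] = 2*E[R²] - 1*E[R] - 1
E[R] = 1.25
E[R²] = Var(R) + (E[R])² = 1.5625 + 1.5625 = 3.125
E[Y] = 2*3.125 - 1*1.25 - 1 = 4

4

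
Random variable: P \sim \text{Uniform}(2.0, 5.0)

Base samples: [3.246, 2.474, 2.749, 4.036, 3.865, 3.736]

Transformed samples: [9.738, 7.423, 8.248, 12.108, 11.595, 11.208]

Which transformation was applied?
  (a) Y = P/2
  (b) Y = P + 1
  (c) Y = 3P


Checking option (c) Y = 3P:
  P = 3.246 -> Y = 9.738 ✓
  P = 2.474 -> Y = 7.423 ✓
  P = 2.749 -> Y = 8.248 ✓
All samples match this transformation.

(c) 3P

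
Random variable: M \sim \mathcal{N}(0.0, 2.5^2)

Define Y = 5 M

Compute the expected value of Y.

For Y = 5M:
E[Y] = 5 * E[M]
E[M] = 0.0 = 0
E[Y] = 5 * 0 = 0

0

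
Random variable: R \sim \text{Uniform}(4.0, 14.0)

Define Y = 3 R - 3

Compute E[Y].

For Y = 3R - 3:
E[Y] = 3 * E[R] - 3
E[R] = (4 + 14)/2 = 9
E[Y] = 3 * 9 - 3 = 24

24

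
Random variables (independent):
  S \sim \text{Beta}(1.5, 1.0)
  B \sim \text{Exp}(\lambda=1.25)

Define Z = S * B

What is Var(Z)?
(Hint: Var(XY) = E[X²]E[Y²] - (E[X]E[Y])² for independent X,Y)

Var(XY) = E[X²]E[Y²] - (E[X]E[Y])²
E[S] = 0.6, Var(S) = 0.068571429
E[B] = 0.8, Var(B) = 0.64
E[S²] = 0.068571429 + 0.6² = 0.42857143
E[B²] = 0.64 + 0.8² = 1.28
Var(Z) = 0.42857143*1.28 - (0.6*0.8)²
= 0.54857143 - 0.2304 = 0.31817143

0.31817143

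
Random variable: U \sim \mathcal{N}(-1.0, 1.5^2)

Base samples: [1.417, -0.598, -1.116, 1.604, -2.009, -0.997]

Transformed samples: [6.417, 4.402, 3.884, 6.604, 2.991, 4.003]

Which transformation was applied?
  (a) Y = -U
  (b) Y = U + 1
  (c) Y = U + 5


Checking option (c) Y = U + 5:
  U = 1.417 -> Y = 6.417 ✓
  U = -0.598 -> Y = 4.402 ✓
  U = -1.116 -> Y = 3.884 ✓
All samples match this transformation.

(c) U + 5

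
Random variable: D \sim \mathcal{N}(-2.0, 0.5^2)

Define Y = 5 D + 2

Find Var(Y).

For Y = aD + b: Var(Y) = a² * Var(D)
Var(D) = 0.5^2 = 0.25
Var(Y) = 5² * 0.25 = 25 * 0.25 = 6.25

6.25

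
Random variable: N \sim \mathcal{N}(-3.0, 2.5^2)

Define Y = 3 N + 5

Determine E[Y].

For Y = 3N + 5:
E[Y] = 3 * E[N] + 5
E[N] = -3.0 = -3
E[Y] = 3 * (-3) + 5 = -4

-4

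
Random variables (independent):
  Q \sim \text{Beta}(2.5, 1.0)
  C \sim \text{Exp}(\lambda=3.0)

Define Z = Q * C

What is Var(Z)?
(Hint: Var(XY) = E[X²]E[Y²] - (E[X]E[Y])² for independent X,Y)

Var(XY) = E[X²]E[Y²] - (E[X]E[Y])²
E[Q] = 0.71428571, Var(Q) = 0.045351474
E[C] = 0.33333333, Var(C) = 0.11111111
E[Q²] = 0.045351474 + 0.71428571² = 0.55555556
E[C²] = 0.11111111 + 0.33333333² = 0.22222222
Var(Z) = 0.55555556*0.22222222 - (0.71428571*0.33333333)²
= 0.12345679 - 0.056689342 = 0.066767448

0.066767448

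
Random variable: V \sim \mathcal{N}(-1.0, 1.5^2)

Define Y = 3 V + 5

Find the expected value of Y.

For Y = 3V + 5:
E[Y] = 3 * E[V] + 5
E[V] = -1.0 = -1
E[Y] = 3 * (-1) + 5 = 2

2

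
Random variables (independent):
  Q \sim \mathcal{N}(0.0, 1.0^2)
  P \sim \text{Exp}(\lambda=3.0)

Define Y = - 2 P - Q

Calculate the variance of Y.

For independent RVs: Var(aX + bY) = a²Var(X) + b²Var(Y)
Var(Q) = 1
Var(P) = 0.11111111
Var(Y) = (-1)²*1 + (-2)²*0.11111111
= 1*1 + 4*0.11111111 = 1.4444444

1.4444444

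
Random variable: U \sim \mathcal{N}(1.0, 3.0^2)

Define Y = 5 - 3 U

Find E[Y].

For Y = -3U + 5:
E[Y] = -3 * E[U] + 5
E[U] = 1.0 = 1
E[Y] = -3 * 1 + 5 = 2

2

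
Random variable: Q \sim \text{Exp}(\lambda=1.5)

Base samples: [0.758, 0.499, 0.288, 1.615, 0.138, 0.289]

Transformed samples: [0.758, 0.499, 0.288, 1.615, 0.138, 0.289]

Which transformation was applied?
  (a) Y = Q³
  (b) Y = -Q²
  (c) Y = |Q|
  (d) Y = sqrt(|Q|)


Checking option (c) Y = |Q|:
  Q = 0.758 -> Y = 0.758 ✓
  Q = 0.499 -> Y = 0.499 ✓
  Q = 0.288 -> Y = 0.288 ✓
All samples match this transformation.

(c) |Q|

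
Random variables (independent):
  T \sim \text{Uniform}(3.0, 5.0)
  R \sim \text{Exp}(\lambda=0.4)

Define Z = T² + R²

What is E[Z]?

E[Z] = E[T²] + E[R²]
E[T²] = Var(T) + E[T]² = 0.33333333 + 16 = 16.333333
E[R²] = Var(R) + E[R]² = 6.25 + 6.25 = 12.5
E[Z] = 16.333333 + 12.5 = 28.833333

28.833333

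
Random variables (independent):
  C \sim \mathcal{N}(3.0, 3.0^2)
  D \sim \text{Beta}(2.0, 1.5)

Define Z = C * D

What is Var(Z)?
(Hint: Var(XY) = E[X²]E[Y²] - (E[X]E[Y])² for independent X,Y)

Var(XY) = E[X²]E[Y²] - (E[X]E[Y])²
E[C] = 3, Var(C) = 9
E[D] = 0.57142857, Var(D) = 0.054421769
E[C²] = 9 + 3² = 18
E[D²] = 0.054421769 + 0.57142857² = 0.38095238
Var(Z) = 18*0.38095238 - (3*0.57142857)²
= 6.8571429 - 2.9387755 = 3.9183673

3.9183673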